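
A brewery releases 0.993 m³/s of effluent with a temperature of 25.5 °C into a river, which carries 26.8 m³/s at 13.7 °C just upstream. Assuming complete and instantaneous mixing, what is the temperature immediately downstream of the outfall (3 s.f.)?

Flow-weighted mixing: C = (Q_r C_r + Q_w C_w)/(Q_r + Q_w)
= (26.8×13.7 + 0.993×25.5)/(26.8 + 0.993) = 392.5/27.79 = 14.12 °C.

14.1 °C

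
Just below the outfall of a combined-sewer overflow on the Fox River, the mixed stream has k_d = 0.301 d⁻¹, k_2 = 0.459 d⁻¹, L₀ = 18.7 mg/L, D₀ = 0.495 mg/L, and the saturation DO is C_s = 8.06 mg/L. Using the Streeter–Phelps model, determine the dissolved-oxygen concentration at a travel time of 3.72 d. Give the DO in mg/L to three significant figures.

DO ≈ 2.80 mg/L

k_d L₀/(k_2−k_d) = 0.301×18.7/(0.459−0.301) = 5.629/0.1580 = 35.62 mg/L.
e^(−k_d t) = e^(−0.301×3.720) = 0.3264; e^(−k_2 t) = e^(−0.459×3.720) = 0.1813.
D = 35.62 × (0.3264 − 0.1813) + 0.495 × 0.1813 = 5.167 + 0.08975 = 5.257 mg/L.
DO = C_s − D = 8.06 − 5.257 = 2.803 mg/L.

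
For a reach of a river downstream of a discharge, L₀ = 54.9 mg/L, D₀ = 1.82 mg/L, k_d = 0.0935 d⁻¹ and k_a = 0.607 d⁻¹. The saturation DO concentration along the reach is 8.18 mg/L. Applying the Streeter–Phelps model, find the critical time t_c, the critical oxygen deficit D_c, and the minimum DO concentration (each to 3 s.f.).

t_c ≈ 3.25 d; D_c ≈ 6.24 mg/L; min DO ≈ 1.94 mg/L

With k_a/k_d = 6.492 and 1 − D₀(k_a−k_d)/(k_d L₀) = 0.8179,
t_c = ln(6.492 × 0.8179) / (0.607 − 0.0935) = ln(5.310) / 0.5135 = 1.670/0.5135 = 3.251 d.
L(t_c) = L₀ e^(−k_d t_c) = 54.9 × 0.7379 = 40.51 mg/L, and at the critical point k_a D_c = k_d L, so D_c = (0.0935/0.607) × 40.51 = 6.240 mg/L.
Minimum DO = C_s − D_c = 8.18 − 6.240 = 1.940 mg/L.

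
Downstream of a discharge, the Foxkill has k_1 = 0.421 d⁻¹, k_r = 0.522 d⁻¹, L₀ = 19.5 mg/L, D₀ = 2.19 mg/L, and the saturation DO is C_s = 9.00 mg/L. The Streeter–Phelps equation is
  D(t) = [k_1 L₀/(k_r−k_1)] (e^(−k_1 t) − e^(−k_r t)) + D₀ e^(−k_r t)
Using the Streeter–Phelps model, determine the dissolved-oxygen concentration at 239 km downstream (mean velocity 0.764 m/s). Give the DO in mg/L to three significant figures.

Travel time t = x/v = 239 km / (0.764 m/s) = 239000 m / 0.764 m/s = 312800 s = 3.621 d.
k_1 L₀/(k_r−k_1) = 0.421×19.5/(0.522−0.421) = 8.210/0.1010 = 81.28 mg/L.
e^(−k_1 t) = e^(−0.421×3.621) = 0.2178; e^(−k_r t) = e^(−0.522×3.621) = 0.1511.
D = 81.28 × (0.2178 − 0.1511) + 2.19 × 0.1511 = 5.421 + 0.3308 = 5.752 mg/L.
DO = C_s − D = 9.00 − 5.752 = 3.248 mg/L.

DO ≈ 3.25 mg/L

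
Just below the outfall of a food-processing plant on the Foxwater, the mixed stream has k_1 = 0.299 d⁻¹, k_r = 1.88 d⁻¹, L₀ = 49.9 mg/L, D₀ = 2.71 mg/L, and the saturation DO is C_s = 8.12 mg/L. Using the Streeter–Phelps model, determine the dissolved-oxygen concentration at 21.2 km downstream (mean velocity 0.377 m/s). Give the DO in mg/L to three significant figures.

DO ≈ 2.33 mg/L

Travel time t = x/v = 21.2 km / (0.377 m/s) = 21200 m / 0.377 m/s = 56230 s = 0.6508 d.
k_1 L₀/(k_r−k_1) = 0.299×49.9/(1.88−0.299) = 14.92/1.581 = 9.437 mg/L.
e^(−k_1 t) = e^(−0.299×0.6508) = 0.8232; e^(−k_r t) = e^(−1.88×0.6508) = 0.2942.
D = 9.437 × (0.8232 − 0.2942) + 2.71 × 0.2942 = 4.992 + 0.7972 = 5.789 mg/L.
DO = C_s − D = 8.12 − 5.789 = 2.331 mg/L.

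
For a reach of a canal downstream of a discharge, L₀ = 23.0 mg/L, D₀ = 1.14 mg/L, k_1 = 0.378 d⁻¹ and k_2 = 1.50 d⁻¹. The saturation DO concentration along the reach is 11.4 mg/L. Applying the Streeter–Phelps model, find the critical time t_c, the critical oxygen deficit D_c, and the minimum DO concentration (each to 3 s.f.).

t_c ≈ 1.09 d; D_c ≈ 3.84 mg/L; min DO ≈ 7.56 mg/L

At the critical point dD/dt = 0, so k_1 L₀ e^(−k_1 t) = k_2 D. Substituting D(t) from the Streeter–Phelps equation and solving for t gives
t_c = ln[(k_2/k_1)(1 − D₀(k_2−k_1)/(k_1 L₀))] / (k_2−k_1).
Here k_2−k_1 = 1.122 d⁻¹ and 1 − D₀(k_2−k_1)/(k_1 L₀) = 1 − 1.14×1.122/(0.378×23.0) = 0.8529, so
t_c = ln(3.968 × 0.8529) / 1.122 = 1.219 / 1.122 = 1.087 d.
D_c = (k_1/k_2) L₀ e^(−k_1 t_c) = (0.378/1.50) × 23.0 × e^(−0.378×1.087) = 0.2520 × 23.0 × 0.6632 = 3.844 mg/L.
Minimum DO = C_s − D_c = 11.4 − 3.844 = 7.556 mg/L.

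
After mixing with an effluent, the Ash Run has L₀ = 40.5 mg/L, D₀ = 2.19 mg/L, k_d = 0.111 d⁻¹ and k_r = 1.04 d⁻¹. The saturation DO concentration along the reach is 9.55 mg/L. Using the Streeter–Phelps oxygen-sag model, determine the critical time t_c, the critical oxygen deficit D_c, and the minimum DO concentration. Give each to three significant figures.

With k_r/k_d = 9.369 and 1 − D₀(k_r−k_d)/(k_d L₀) = 0.5474,
t_c = ln(9.369 × 0.5474) / (1.04 − 0.111) = ln(5.129) / 0.9290 = 1.635/0.9290 = 1.760 d.
L(t_c) = L₀ e^(−k_d t_c) = 40.5 × 0.8225 = 33.31 mg/L, and at the critical point k_r D_c = k_d L, so D_c = (0.111/1.04) × 33.31 = 3.556 mg/L.
Minimum DO = C_s − D_c = 9.55 − 3.556 = 5.994 mg/L.

t_c ≈ 1.76 d; D_c ≈ 3.56 mg/L; min DO ≈ 5.99 mg/L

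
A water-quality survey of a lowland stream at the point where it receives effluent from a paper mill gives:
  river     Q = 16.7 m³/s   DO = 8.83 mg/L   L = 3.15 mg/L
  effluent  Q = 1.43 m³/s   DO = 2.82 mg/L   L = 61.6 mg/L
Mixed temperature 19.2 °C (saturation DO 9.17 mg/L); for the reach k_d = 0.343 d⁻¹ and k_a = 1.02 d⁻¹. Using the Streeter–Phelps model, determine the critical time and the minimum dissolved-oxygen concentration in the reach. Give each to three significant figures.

Mixed DO = (16.7×8.83 + 1.43×2.82)/(16.7+1.43) = 151.5/18.13 = 8.356 mg/L.
Mixed L₀ = (16.7×3.15 + 1.43×61.6)/(18.13) = 140.7/18.13 = 7.760 mg/L.
Initial deficit D₀ = C_s − DO₀ = 9.17 − 8.356 = 0.8140 mg/L.
t_c = (1/0.6770) ln[(1.02/0.343)(1 − 0.8140×0.6770/(0.343×7.760))] = 1.477 × ln(2.358) = 1.267 d.
D_c = (0.343/1.02) × 7.760 × e^(−0.343×1.267) = 0.3363 × 7.760 × 0.6475 = 1.690 mg/L.
Minimum DO = 9.17 − 1.690 = 7.480 mg/L.

t_c ≈ 1.27 d; minimum DO ≈ 7.48 mg/L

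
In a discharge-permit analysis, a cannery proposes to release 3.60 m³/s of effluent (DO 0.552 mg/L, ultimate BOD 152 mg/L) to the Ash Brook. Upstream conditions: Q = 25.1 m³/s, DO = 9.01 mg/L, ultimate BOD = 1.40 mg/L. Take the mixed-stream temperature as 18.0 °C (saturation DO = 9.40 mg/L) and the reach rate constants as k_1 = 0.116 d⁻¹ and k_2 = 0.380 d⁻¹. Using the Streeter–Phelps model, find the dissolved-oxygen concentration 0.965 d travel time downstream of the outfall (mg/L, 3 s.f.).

Mixed DO = (25.1×9.01 + 3.60×0.552)/(25.1+3.60) = 228.1/28.70 = 7.949 mg/L.
Mixed L₀ = (25.1×1.40 + 3.60×152)/(28.70) = 582.3/28.70 = 20.29 mg/L.
Initial deficit D₀ = C_s − DO₀ = 9.40 − 7.949 = 1.451 mg/L.
D(0.965) = [0.116×20.29/(0.380−0.116)](e^(−0.116×0.965) − e^(−0.380×0.965)) + 1.451 e^(−0.380×0.965)
= 8.916 × (0.8941 − 0.6930) + 1.451 × 0.6930 = 2.798 mg/L.
DO = 9.40 − 2.798 = 6.602 mg/L.

DO ≈ 6.60 mg/L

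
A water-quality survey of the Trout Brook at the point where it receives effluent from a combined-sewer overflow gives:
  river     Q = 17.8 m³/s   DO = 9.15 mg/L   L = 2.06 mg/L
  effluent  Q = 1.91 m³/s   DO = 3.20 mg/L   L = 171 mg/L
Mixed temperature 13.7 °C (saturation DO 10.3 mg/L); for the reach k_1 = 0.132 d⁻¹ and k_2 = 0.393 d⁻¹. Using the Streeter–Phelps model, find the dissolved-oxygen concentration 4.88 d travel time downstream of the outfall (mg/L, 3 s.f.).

DO ≈ 6.52 mg/L

Mixed DO = (17.8×9.15 + 1.91×3.20)/(17.8+1.91) = 169.0/19.71 = 8.573 mg/L.
Mixed L₀ = (17.8×2.06 + 1.91×171)/(19.71) = 363.3/19.71 = 18.43 mg/L.
Initial deficit D₀ = C_s − DO₀ = 10.3 − 8.573 = 1.727 mg/L.
D(4.88) = [0.132×18.43/(0.393−0.132)](e^(−0.132×4.88) − e^(−0.393×4.88)) + 1.727 e^(−0.393×4.88)
= 9.322 × (0.5251 − 0.1469) + 1.727 × 0.1469 = 3.779 mg/L.
DO = 10.3 − 3.779 = 6.521 mg/L.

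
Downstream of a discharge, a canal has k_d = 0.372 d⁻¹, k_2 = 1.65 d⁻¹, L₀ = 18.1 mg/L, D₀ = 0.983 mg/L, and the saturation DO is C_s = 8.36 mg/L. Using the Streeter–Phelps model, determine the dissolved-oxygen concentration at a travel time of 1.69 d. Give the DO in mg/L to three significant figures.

DO ≈ 5.81 mg/L

k_d L₀/(k_2−k_d) = 0.372×18.1/(1.65−0.372) = 6.733/1.278 = 5.269 mg/L.
e^(−k_d t) = e^(−0.372×1.690) = 0.5333; e^(−k_2 t) = e^(−1.65×1.690) = 0.06151.
D = 5.269 × (0.5333 − 0.06151) + 0.983 × 0.06151 = 2.486 + 0.06047 = 2.546 mg/L.
DO = C_s − D = 8.36 − 2.546 = 5.814 mg/L.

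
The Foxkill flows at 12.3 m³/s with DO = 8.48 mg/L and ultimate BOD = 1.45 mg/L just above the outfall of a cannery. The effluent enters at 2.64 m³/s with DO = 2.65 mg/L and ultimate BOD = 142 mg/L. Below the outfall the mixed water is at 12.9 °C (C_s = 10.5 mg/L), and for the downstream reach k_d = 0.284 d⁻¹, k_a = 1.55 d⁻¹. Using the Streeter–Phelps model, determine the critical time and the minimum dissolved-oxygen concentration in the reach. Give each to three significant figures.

Mixed DO = (12.3×8.48 + 2.64×2.65)/(12.3+2.64) = 111.3/14.94 = 7.450 mg/L.
Mixed L₀ = (12.3×1.45 + 2.64×142)/(14.94) = 392.7/14.94 = 26.29 mg/L.
Initial deficit D₀ = C_s − DO₀ = 10.5 − 7.450 = 3.050 mg/L.
t_c = (1/1.266) ln[(1.55/0.284)(1 − 3.050×1.266/(0.284×26.29))] = 0.7899 × ln(2.635) = 0.7652 d.
D_c = (0.284/1.55) × 26.29 × e^(−0.284×0.7652) = 0.1832 × 26.29 × 0.8047 = 3.876 mg/L.
Minimum DO = 10.5 − 3.876 = 6.624 mg/L.

t_c ≈ 0.765 d; minimum DO ≈ 6.62 mg/L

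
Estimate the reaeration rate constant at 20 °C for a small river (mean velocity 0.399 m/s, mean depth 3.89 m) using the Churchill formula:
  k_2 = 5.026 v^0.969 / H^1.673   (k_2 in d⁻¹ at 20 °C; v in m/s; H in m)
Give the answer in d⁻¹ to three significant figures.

k_2 ≈ 0.213 d⁻¹

k_2 = 5.026 × 0.399^0.969 / 3.89^1.673 = 5.026 × 0.4105 / 9.705 = 0.2126 d⁻¹.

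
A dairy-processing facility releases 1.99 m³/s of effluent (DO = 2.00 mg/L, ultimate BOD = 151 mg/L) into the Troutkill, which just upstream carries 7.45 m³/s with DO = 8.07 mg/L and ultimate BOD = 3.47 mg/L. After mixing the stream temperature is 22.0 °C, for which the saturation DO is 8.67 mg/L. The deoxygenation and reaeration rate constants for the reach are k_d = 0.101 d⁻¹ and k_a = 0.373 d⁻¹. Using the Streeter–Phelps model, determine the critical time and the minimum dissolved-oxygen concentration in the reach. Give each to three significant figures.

Mixed DO = (7.45×8.07 + 1.99×2.00)/(7.45+1.99) = 64.10/9.440 = 6.790 mg/L.
Mixed L₀ = (7.45×3.47 + 1.99×151)/(9.440) = 326.3/9.440 = 34.57 mg/L.
Initial deficit D₀ = C_s − DO₀ = 8.67 − 6.790 = 1.880 mg/L.
t_c = (1/0.2720) ln[(0.373/0.101)(1 − 1.880×0.2720/(0.101×34.57))] = 3.676 × ln(3.152) = 4.221 d.
D_c = (0.101/0.373) × 34.57 × e^(−0.101×4.221) = 0.2708 × 34.57 × 0.6529 = 6.112 mg/L.
Minimum DO = 8.67 − 6.112 = 2.558 mg/L.

t_c ≈ 4.22 d; minimum DO ≈ 2.56 mg/L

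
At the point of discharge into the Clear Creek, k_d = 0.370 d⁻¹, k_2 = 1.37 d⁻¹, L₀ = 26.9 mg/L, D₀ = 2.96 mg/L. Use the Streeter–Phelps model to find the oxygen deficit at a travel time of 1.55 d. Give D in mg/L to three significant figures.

D ≈ 4.77 mg/L

k_d L₀/(k_2−k_d) = 0.370×26.9/(1.37−0.370) = 9.953/1.000 = 9.953 mg/L.
e^(−k_d t) = e^(−0.370×1.550) = 0.5635; e^(−k_2 t) = e^(−1.37×1.550) = 0.1196.
D = 9.953 × (0.5635 − 0.1196) + 2.96 × 0.1196 = 4.419 + 0.3541 = 4.773 mg/L.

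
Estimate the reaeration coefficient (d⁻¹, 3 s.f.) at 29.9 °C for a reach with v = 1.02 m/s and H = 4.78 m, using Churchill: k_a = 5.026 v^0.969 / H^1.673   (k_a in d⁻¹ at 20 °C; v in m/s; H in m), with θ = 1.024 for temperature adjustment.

k_a ≈ 0.473 d⁻¹

k_a(20) = 5.026 × 1.02^0.969 / 4.78^1.673 = 5.026 × 1.019 / 13.70 = 0.3740 d⁻¹.
k_a(29.9) = 0.3740 × 1.024^(29.9−20) = 0.3740 × 1.265 = 0.4730 d⁻¹.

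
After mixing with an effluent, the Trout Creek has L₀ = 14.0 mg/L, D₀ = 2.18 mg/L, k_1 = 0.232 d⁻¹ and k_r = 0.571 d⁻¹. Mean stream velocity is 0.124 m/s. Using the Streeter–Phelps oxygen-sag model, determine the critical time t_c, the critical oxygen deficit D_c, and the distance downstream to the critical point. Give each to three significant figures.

t_c ≈ 1.90 d; D_c ≈ 3.66 mg/L; x_c ≈ 20.3 km

t_c = [1/(k_r−k_1)] ln[(k_r/k_1)(1 − D₀(k_r−k_1)/(k_1 L₀))]
= [1/(0.571−0.232)] ln[(0.571/0.232)(1 − 2.18×0.3390/(0.232×14.0))]
= (1/0.3390) ln[2.461 × 0.7725] = 2.950 × ln(1.901) = 2.950 × 0.6425 = 1.895 d.
D_c = (k_1/k_r) L₀ e^(−k_1 t_c) = (0.232/0.571) × 14.0 × e^(−0.232×1.895) = 0.4063 × 14.0 × 0.6442 = 3.665 mg/L.
x_c = v t_c = 0.124 m/s × 1.895 d × 86400 s/d = 20300 m ≈ 20.3 km.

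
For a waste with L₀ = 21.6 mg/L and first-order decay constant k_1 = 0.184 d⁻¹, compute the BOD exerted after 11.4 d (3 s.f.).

y ≈ 18.9 mg/L

y_t = L₀(1 − e^(−k_1 t)) = 21.6 × (1 − e^(−0.184×11.4))
= 21.6 × (1 − 0.1228) = 21.6 × 0.8772 = 18.95 mg/L.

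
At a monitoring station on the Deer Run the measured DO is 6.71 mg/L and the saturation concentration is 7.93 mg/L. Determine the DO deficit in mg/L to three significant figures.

D = C_s − C = 7.93 − 6.71 = 1.22 mg/L.

D ≈ 1.22 mg/L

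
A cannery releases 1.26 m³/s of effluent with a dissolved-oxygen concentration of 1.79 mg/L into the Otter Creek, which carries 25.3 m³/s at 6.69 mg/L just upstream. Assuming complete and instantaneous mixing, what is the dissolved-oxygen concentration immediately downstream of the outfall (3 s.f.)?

Flow-weighted mixing: C = (Q_r C_r + Q_w C_w)/(Q_r + Q_w)
= (25.3×6.69 + 1.26×1.79)/(25.3 + 1.26) = 171.5/26.56 = 6.458 mg/L.

6.46 mg/L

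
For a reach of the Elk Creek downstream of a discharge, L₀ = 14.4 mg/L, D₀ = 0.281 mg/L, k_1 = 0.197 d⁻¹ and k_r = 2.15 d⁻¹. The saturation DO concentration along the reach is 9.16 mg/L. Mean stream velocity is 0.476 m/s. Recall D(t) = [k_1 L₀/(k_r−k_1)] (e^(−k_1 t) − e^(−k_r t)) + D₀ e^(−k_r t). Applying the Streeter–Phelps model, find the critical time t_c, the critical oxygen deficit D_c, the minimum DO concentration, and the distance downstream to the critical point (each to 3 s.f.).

t_c = [1/(k_r−k_1)] ln[(k_r/k_1)(1 − D₀(k_r−k_1)/(k_1 L₀))]
= [1/(2.15−0.197)] ln[(2.15/0.197)(1 − 0.281×1.953/(0.197×14.4))]
= (1/1.953) ln[10.91 × 0.8065] = 0.5120 × ln(8.802) = 0.5120 × 2.175 = 1.114 d.
L(t_c) = L₀ e^(−k_1 t_c) = 14.4 × 0.8030 = 11.56 mg/L, and at the critical point k_r D_c = k_1 L, so D_c = (0.197/2.15) × 11.56 = 1.060 mg/L.
Minimum DO = C_s − D_c = 9.16 − 1.060 = 8.100 mg/L.
x_c = v t_c = 0.476 m/s × 1.114 d × 86400 s/d = 45800 m ≈ 45.8 km.

t_c ≈ 1.11 d; D_c ≈ 1.06 mg/L; min DO ≈ 8.10 mg/L; x_c ≈ 45.8 km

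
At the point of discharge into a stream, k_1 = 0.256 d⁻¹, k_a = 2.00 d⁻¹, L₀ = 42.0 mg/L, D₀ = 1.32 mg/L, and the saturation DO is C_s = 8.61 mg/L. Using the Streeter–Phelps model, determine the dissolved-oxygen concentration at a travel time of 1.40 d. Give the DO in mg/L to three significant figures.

k_1 L₀/(k_a−k_1) = 0.256×42.0/(2.00−0.256) = 10.75/1.744 = 6.165 mg/L.
e^(−k_1 t) = e^(−0.256×1.400) = 0.6988; e^(−k_a t) = e^(−2.00×1.400) = 0.06081.
D = 6.165 × (0.6988 − 0.06081) + 1.32 × 0.06081 = 3.933 + 0.08027 = 4.014 mg/L.
DO = C_s − D = 8.61 − 4.014 = 4.596 mg/L.

DO ≈ 4.60 mg/L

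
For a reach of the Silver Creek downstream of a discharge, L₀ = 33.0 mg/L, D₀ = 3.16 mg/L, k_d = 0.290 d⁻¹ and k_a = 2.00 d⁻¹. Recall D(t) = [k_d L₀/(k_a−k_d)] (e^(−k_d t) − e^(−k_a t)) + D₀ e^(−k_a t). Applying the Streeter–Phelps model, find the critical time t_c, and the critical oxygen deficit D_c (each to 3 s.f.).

t_c ≈ 0.643 d; D_c ≈ 3.97 mg/L

With k_a/k_d = 6.897 and 1 − D₀(k_a−k_d)/(k_d L₀) = 0.4354,
t_c = ln(6.897 × 0.4354) / (2.00 − 0.290) = ln(3.002) / 1.710 = 1.099/1.710 = 0.6429 d.
L(t_c) = L₀ e^(−k_d t_c) = 33.0 × 0.8299 = 27.39 mg/L, and at the critical point k_a D_c = k_d L, so D_c = (0.290/2.00) × 27.39 = 3.971 mg/L.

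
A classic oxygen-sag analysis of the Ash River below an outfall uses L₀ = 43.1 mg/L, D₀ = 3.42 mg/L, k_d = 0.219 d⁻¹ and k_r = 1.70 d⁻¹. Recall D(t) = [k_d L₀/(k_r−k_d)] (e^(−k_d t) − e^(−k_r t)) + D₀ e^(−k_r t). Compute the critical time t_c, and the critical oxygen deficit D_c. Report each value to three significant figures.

t_c ≈ 0.864 d; D_c ≈ 4.59 mg/L

With k_r/k_d = 7.763 and 1 − D₀(k_r−k_d)/(k_d L₀) = 0.4634,
t_c = ln(7.763 × 0.4634) / (1.70 − 0.219) = ln(3.597) / 1.481 = 1.280/1.481 = 0.8644 d.
D_c = (k_d/k_r) L₀ e^(−k_d t_c) = (0.219/1.70) × 43.1 × e^(−0.219×0.8644) = 0.1288 × 43.1 × 0.8275 = 4.595 mg/L.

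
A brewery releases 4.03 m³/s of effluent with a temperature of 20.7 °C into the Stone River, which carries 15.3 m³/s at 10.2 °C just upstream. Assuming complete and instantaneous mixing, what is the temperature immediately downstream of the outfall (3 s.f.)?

12.4 °C

Flow-weighted mixing: C = (Q_r C_r + Q_w C_w)/(Q_r + Q_w)
= (15.3×10.2 + 4.03×20.7)/(15.3 + 4.03) = 239.5/19.33 = 12.39 °C.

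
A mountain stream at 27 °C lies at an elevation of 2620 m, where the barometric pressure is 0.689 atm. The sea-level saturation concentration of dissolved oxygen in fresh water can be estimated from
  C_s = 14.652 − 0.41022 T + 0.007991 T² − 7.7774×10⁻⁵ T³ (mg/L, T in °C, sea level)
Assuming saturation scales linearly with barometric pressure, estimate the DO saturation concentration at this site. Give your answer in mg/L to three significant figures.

C_s ≈ 5.42 mg/L

At sea level: C_s = 14.652 − 0.41022×27 + 0.007991×27² − 7.7774×10⁻⁵×27³ = 7.871 mg/L.
Pressure correction: C_s' = 7.871 × 0.689 = 5.423 mg/L.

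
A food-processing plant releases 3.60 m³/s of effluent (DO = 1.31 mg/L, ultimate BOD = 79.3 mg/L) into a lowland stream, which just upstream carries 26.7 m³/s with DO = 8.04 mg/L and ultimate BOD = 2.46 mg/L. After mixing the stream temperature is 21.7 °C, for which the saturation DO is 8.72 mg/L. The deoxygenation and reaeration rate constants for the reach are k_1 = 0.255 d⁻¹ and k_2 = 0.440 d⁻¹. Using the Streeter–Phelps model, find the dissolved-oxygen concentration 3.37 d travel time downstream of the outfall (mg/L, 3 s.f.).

Mixed DO = (26.7×8.04 + 3.60×1.31)/(26.7+3.60) = 219.4/30.30 = 7.240 mg/L.
Mixed L₀ = (26.7×2.46 + 3.60×79.3)/(30.30) = 351.2/30.30 = 11.59 mg/L.
Initial deficit D₀ = C_s − DO₀ = 8.72 − 7.240 = 1.480 mg/L.
D(3.37) = [0.255×11.59/(0.440−0.255)](e^(−0.255×3.37) − e^(−0.440×3.37)) + 1.480 e^(−0.440×3.37)
= 15.97 × (0.4234 − 0.2270) + 1.480 × 0.2270 = 3.474 mg/L.
DO = 8.72 − 3.474 = 5.246 mg/L.

DO ≈ 5.25 mg/L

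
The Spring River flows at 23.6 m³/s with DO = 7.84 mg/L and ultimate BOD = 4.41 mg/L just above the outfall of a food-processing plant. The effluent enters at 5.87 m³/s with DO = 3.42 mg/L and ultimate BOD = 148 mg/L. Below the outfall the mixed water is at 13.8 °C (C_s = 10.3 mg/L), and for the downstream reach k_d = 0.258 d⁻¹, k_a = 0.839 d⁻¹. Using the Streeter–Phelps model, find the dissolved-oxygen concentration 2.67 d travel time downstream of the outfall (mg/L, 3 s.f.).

Mixed DO = (23.6×7.84 + 5.87×3.42)/(23.6+5.87) = 205.1/29.47 = 6.960 mg/L.
Mixed L₀ = (23.6×4.41 + 5.87×148)/(29.47) = 972.8/29.47 = 33.01 mg/L.
Initial deficit D₀ = C_s − DO₀ = 10.3 − 6.960 = 3.340 mg/L.
D(2.67) = [0.258×33.01/(0.839−0.258)](e^(−0.258×2.67) − e^(−0.839×2.67)) + 3.340 e^(−0.839×2.67)
= 14.66 × (0.5021 − 0.1064) + 3.340 × 0.1064 = 6.156 mg/L.
DO = 10.3 − 6.156 = 4.144 mg/L.

DO ≈ 4.14 mg/L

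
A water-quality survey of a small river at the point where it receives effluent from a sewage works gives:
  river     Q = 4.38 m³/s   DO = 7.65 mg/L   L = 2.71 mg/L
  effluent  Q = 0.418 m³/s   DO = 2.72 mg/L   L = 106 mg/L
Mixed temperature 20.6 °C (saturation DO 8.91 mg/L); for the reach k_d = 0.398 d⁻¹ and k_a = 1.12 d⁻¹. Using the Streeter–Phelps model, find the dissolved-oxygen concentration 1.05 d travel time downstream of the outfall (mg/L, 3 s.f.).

Mixed DO = (4.38×7.65 + 0.418×2.72)/(4.38+0.418) = 34.64/4.798 = 7.221 mg/L.
Mixed L₀ = (4.38×2.71 + 0.418×106)/(4.798) = 56.18/4.798 = 11.71 mg/L.
Initial deficit D₀ = C_s − DO₀ = 8.91 − 7.221 = 1.689 mg/L.
D(1.05) = [0.398×11.71/(1.12−0.398)](e^(−0.398×1.05) − e^(−1.12×1.05)) + 1.689 e^(−1.12×1.05)
= 6.454 × (0.6584 − 0.3085) + 1.689 × 0.3085 = 2.780 mg/L.
DO = 8.91 − 2.780 = 6.130 mg/L.

DO ≈ 6.13 mg/L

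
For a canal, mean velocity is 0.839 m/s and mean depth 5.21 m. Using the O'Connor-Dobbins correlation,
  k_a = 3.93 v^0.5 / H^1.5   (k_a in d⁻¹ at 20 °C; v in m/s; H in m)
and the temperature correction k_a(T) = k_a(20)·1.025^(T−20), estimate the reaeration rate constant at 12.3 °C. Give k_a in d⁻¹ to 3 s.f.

k_a ≈ 0.250 d⁻¹

k_a(20) = 3.93 × 0.839^0.5 / 5.21^1.5 = 3.93 × 0.9160 / 11.89 = 0.3027 d⁻¹.
k_a(12.3) = 0.3027 × 1.025^(12.3−20) = 0.3027 × 0.8268 = 0.2503 d⁻¹.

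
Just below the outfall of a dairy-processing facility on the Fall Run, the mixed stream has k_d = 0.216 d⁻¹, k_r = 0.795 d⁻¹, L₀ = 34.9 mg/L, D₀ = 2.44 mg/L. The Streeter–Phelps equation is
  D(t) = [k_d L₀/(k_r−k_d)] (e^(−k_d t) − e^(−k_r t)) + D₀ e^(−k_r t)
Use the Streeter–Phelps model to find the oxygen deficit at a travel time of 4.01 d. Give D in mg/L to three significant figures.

D ≈ 5.04 mg/L

k_d L₀/(k_r−k_d) = 0.216×34.9/(0.795−0.216) = 7.538/0.5790 = 13.02 mg/L.
e^(−k_d t) = e^(−0.216×4.010) = 0.4206; e^(−k_r t) = e^(−0.795×4.010) = 0.04126.
D = 13.02 × (0.4206 − 0.04126) + 2.44 × 0.04126 = 4.938 + 0.1007 = 5.039 mg/L.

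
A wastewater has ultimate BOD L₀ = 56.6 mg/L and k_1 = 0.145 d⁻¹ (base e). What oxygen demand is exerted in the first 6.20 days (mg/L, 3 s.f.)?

y ≈ 33.6 mg/L

y_t = L₀(1 − e^(−k_1 t)) = 56.6 × (1 − e^(−0.145×6.20))
= 56.6 × (1 − 0.4070) = 56.6 × 0.5930 = 33.57 mg/L.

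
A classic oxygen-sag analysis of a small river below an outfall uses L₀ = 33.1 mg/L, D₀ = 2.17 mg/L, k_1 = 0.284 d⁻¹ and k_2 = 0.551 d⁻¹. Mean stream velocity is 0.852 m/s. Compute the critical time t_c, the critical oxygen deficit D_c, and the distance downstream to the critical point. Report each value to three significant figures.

t_c ≈ 2.24 d; D_c ≈ 9.02 mg/L; x_c ≈ 165 km

t_c = [1/(k_2−k_1)] ln[(k_2/k_1)(1 − D₀(k_2−k_1)/(k_1 L₀))]
= [1/(0.551−0.284)] ln[(0.551/0.284)(1 − 2.17×0.2670/(0.284×33.1))]
= (1/0.2670) ln[1.940 × 0.9384] = 3.745 × ln(1.821) = 3.745 × 0.5991 = 2.244 d.
D_c = (k_1/k_2) L₀ e^(−k_1 t_c) = (0.284/0.551) × 33.1 × e^(−0.284×2.244) = 0.5154 × 33.1 × 0.5287 = 9.020 mg/L.
x_c = v t_c = 0.852 m/s × 2.244 d × 86400 s/d = 165200 m ≈ 165 km.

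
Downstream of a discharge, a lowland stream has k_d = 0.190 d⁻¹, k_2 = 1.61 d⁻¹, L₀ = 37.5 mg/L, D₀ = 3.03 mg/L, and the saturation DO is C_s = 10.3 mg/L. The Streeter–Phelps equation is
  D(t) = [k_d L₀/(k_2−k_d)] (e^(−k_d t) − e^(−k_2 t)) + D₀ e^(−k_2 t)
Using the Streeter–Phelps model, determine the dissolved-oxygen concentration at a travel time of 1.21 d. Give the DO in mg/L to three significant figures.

DO ≈ 6.60 mg/L

k_d L₀/(k_2−k_d) = 0.190×37.5/(1.61−0.190) = 7.125/1.420 = 5.018 mg/L.
e^(−k_d t) = e^(−0.190×1.210) = 0.7946; e^(−k_2 t) = e^(−1.61×1.210) = 0.1425.
D = 5.018 × (0.7946 − 0.1425) + 3.03 × 0.1425 = 3.272 + 0.4319 = 3.704 mg/L.
DO = C_s − D = 10.3 − 3.704 = 6.596 mg/L.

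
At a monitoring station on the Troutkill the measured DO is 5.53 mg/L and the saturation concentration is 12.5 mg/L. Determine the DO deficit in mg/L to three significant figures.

D = C_s − C = 12.5 − 5.53 = 6.97 mg/L.

D ≈ 6.97 mg/L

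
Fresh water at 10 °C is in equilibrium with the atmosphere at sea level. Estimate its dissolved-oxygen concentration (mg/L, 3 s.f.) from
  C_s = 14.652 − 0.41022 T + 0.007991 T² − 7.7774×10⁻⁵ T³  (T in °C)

C_s ≈ 11.3 mg/L

C_s = 14.652 − 0.41022×10 + 0.007991×10² − 7.7774×10⁻⁵×10³ = 11.27 mg/L.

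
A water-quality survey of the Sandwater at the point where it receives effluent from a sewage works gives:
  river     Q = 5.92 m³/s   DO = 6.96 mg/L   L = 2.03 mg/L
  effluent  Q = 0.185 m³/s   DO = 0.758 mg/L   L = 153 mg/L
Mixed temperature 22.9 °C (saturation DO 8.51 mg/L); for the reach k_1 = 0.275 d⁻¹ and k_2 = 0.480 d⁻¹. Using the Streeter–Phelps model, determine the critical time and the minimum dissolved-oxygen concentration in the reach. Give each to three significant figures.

t_c ≈ 1.65 d; minimum DO ≈ 6.11 mg/L

Mixed DO = (5.92×6.96 + 0.185×0.758)/(5.92+0.185) = 41.34/6.105 = 6.772 mg/L.
Mixed L₀ = (5.92×2.03 + 0.185×153)/(6.105) = 40.32/6.105 = 6.605 mg/L.
Initial deficit D₀ = C_s − DO₀ = 8.51 − 6.772 = 1.738 mg/L.
t_c = (1/0.2050) ln[(0.480/0.275)(1 − 1.738×0.2050/(0.275×6.605))] = 4.878 × ln(1.403) = 1.652 d.
D_c = (0.275/0.480) × 6.605 × e^(−0.275×1.652) = 0.5729 × 6.605 × 0.6349 = 2.402 mg/L.
Minimum DO = 8.51 − 2.402 = 6.108 mg/L.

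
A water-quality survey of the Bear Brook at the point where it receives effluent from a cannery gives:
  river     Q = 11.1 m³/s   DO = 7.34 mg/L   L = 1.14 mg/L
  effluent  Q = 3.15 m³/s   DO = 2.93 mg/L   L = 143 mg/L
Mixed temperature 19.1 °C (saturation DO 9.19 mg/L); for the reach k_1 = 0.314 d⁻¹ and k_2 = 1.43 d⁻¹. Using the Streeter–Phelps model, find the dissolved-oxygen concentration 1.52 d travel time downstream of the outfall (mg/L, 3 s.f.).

Mixed DO = (11.1×7.34 + 3.15×2.93)/(11.1+3.15) = 90.70/14.25 = 6.365 mg/L.
Mixed L₀ = (11.1×1.14 + 3.15×143)/(14.25) = 463.1/14.25 = 32.50 mg/L.
Initial deficit D₀ = C_s − DO₀ = 9.19 − 6.365 = 2.825 mg/L.
D(1.52) = [0.314×32.50/(1.43−0.314)](e^(−0.314×1.52) − e^(−1.43×1.52)) + 2.825 e^(−1.43×1.52)
= 9.144 × (0.6205 − 0.1138) + 2.825 × 0.1138 = 4.955 mg/L.
DO = 9.19 − 4.955 = 4.235 mg/L.

DO ≈ 4.24 mg/L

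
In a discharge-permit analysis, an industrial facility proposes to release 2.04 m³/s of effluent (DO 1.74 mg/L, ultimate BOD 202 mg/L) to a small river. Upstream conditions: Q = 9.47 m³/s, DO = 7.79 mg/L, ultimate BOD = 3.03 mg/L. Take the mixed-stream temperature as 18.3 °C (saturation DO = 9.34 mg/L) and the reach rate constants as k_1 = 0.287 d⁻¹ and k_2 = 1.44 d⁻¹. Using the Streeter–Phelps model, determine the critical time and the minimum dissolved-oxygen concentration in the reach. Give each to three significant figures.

t_c ≈ 1.12 d; minimum DO ≈ 3.81 mg/L

Mixed DO = (9.47×7.79 + 2.04×1.74)/(9.47+2.04) = 77.32/11.51 = 6.718 mg/L.
Mixed L₀ = (9.47×3.03 + 2.04×202)/(11.51) = 440.8/11.51 = 38.29 mg/L.
Initial deficit D₀ = C_s − DO₀ = 9.34 − 6.718 = 2.622 mg/L.
t_c = (1/1.153) ln[(1.44/0.287)(1 − 2.622×1.153/(0.287×38.29))] = 0.8673 × ln(3.637) = 1.120 d.
D_c = (0.287/1.44) × 38.29 × e^(−0.287×1.120) = 0.1993 × 38.29 × 0.7251 = 5.534 mg/L.
Minimum DO = 9.34 − 5.534 = 3.806 mg/L.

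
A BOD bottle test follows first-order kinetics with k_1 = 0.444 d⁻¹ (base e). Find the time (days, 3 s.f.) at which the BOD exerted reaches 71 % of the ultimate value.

y/L₀ = 1 − e^(−k_1 t) = 0.71 ⇒ e^(−k_1 t) = 0.290
t = −ln(0.290) / 0.444 = 1.238 / 0.444 = 2.788 d.

t ≈ 2.79 d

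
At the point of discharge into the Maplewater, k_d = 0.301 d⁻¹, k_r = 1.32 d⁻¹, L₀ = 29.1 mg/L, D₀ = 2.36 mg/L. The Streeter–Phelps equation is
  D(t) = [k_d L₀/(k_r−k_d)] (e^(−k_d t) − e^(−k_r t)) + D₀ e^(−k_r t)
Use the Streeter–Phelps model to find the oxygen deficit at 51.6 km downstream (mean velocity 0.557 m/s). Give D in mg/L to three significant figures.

Travel time t = x/v = 51.6 km / (0.557 m/s) = 51600 m / 0.557 m/s = 92640 s = 1.072 d.
k_d L₀/(k_r−k_d) = 0.301×29.1/(1.32−0.301) = 8.759/1.019 = 8.596 mg/L.
e^(−k_d t) = e^(−0.301×1.072) = 0.7242; e^(−k_r t) = e^(−1.32×1.072) = 0.2428.
D = 8.596 × (0.7242 − 0.2428) + 2.36 × 0.2428 = 4.137 + 0.5731 = 4.710 mg/L.

D ≈ 4.71 mg/L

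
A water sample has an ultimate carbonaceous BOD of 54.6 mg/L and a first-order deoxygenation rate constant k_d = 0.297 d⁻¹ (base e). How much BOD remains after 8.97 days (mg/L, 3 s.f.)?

L ≈ 3.80 mg/L

L_t = L₀ e^(−k_d t) = 54.6 × e^(−0.297×8.97) = 54.6 × 0.06966 = 3.804 mg/L.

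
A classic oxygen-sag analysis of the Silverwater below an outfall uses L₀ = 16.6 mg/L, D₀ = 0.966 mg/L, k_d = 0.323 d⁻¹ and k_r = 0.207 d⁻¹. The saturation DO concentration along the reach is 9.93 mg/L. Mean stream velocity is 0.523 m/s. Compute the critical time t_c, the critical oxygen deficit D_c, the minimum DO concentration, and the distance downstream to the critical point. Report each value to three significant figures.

t_c ≈ 3.66 d; D_c ≈ 7.95 mg/L; min DO ≈ 1.98 mg/L; x_c ≈ 165 km

With k_r/k_d = 0.6409 and 1 − D₀(k_r−k_d)/(k_d L₀) = 1.021,
t_c = ln(0.6409 × 1.021) / (0.207 − 0.323) = ln(0.6543) / -0.1160 = -0.4242/-0.1160 = 3.657 d.
L(t_c) = L₀ e^(−k_d t_c) = 16.6 × 0.3069 = 5.094 mg/L, and at the critical point k_r D_c = k_d L, so D_c = (0.323/0.207) × 5.094 = 7.949 mg/L.
Minimum DO = C_s − D_c = 9.93 − 7.949 = 1.981 mg/L.
x_c = v t_c = 0.523 m/s × 3.657 d × 86400 s/d = 165300 m ≈ 165 km.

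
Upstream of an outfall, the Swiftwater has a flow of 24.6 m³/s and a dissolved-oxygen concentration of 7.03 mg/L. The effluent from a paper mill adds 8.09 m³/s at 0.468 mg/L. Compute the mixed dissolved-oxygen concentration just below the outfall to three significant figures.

5.41 mg/L

Flow-weighted mixing: C = (Q_r C_r + Q_w C_w)/(Q_r + Q_w)
= (24.6×7.03 + 8.09×0.468)/(24.6 + 8.09) = 176.7/32.69 = 5.406 mg/L.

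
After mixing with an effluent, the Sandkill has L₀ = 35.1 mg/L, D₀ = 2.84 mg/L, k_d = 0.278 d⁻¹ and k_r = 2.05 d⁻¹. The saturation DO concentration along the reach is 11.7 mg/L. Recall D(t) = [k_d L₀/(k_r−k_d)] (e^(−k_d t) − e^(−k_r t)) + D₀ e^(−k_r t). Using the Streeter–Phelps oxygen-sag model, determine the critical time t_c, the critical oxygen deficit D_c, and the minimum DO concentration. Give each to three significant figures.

t_c = [1/(k_r−k_d)] ln[(k_r/k_d)(1 − D₀(k_r−k_d)/(k_d L₀))]
= [1/(2.05−0.278)] ln[(2.05/0.278)(1 − 2.84×1.772/(0.278×35.1))]
= (1/1.772) ln[7.374 × 0.4843] = 0.5643 × ln(3.571) = 0.5643 × 1.273 = 0.7183 d.
D_c = (k_d/k_r) L₀ e^(−k_d t_c) = (0.278/2.05) × 35.1 × e^(−0.278×0.7183) = 0.1356 × 35.1 × 0.8190 = 3.898 mg/L.
Minimum DO = C_s − D_c = 11.7 − 3.898 = 7.802 mg/L.

t_c ≈ 0.718 d; D_c ≈ 3.90 mg/L; min DO ≈ 7.80 mg/L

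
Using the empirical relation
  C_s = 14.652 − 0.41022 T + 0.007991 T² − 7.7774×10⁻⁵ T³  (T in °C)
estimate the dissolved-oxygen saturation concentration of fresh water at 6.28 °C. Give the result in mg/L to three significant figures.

C_s = 14.652 − 0.41022×6.28 + 0.007991×6.28² − 7.7774×10⁻⁵×6.28³ = 12.37 mg/L.

C_s ≈ 12.4 mg/L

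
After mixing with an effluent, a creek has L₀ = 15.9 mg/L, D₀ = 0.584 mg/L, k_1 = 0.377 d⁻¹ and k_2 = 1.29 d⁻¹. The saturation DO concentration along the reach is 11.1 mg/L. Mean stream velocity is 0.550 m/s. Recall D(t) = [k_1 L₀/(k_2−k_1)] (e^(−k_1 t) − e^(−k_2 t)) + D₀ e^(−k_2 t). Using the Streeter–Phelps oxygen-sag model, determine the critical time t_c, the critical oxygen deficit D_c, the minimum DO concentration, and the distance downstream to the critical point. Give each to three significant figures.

t_c ≈ 1.25 d; D_c ≈ 2.91 mg/L; min DO ≈ 8.19 mg/L; x_c ≈ 59.2 km

With k_2/k_1 = 3.422 and 1 − D₀(k_2−k_1)/(k_1 L₀) = 0.9111,
t_c = ln(3.422 × 0.9111) / (1.29 − 0.377) = ln(3.117) / 0.9130 = 1.137/0.9130 = 1.245 d.
D_c = (k_1/k_2) L₀ e^(−k_1 t_c) = (0.377/1.29) × 15.9 × e^(−0.377×1.245) = 0.2922 × 15.9 × 0.6253 = 2.906 mg/L.
Minimum DO = C_s − D_c = 11.1 − 2.906 = 8.194 mg/L.
x_c = v t_c = 0.550 m/s × 1.245 d × 86400 s/d = 59180 m ≈ 59.2 km.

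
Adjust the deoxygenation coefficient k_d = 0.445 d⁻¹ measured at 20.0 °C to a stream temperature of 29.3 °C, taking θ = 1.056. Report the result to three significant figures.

k_d ≈ 0.739 d⁻¹

k_d(T₂) = k_d(T₁) · θ^(T₂−T₁) = 0.445 × 1.056^(29.3−20.0)
= 0.445 × 1.056^9.30 = 0.445 × 1.660 = 0.7386 d⁻¹.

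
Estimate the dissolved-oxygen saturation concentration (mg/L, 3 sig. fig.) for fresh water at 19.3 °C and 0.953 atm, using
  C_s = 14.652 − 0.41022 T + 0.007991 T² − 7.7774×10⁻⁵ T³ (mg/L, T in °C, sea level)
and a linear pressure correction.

C_s ≈ 8.72 mg/L

At sea level: C_s = 14.652 − 0.41022×19.3 + 0.007991×19.3² − 7.7774×10⁻⁵×19.3³ = 9.152 mg/L.
Pressure correction: C_s' = 9.152 × 0.953 = 8.722 mg/L.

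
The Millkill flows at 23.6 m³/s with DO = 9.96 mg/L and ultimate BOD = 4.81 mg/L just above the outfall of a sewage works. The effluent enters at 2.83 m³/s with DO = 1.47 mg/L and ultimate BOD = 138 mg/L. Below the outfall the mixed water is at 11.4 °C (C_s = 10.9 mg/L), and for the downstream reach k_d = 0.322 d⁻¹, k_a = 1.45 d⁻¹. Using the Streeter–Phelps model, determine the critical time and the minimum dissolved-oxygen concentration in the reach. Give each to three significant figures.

t_c ≈ 0.966 d; minimum DO ≈ 7.80 mg/L

Mixed DO = (23.6×9.96 + 2.83×1.47)/(23.6+2.83) = 239.2/26.43 = 9.051 mg/L.
Mixed L₀ = (23.6×4.81 + 2.83×138)/(26.43) = 504.1/26.43 = 19.07 mg/L.
Initial deficit D₀ = C_s − DO₀ = 10.9 − 9.051 = 1.849 mg/L.
t_c = (1/1.128) ln[(1.45/0.322)(1 − 1.849×1.128/(0.322×19.07))] = 0.8865 × ln(2.974) = 0.9661 d.
D_c = (0.322/1.45) × 19.07 × e^(−0.322×0.9661) = 0.2221 × 19.07 × 0.7326 = 3.103 mg/L.
Minimum DO = 10.9 − 3.103 = 7.797 mg/L.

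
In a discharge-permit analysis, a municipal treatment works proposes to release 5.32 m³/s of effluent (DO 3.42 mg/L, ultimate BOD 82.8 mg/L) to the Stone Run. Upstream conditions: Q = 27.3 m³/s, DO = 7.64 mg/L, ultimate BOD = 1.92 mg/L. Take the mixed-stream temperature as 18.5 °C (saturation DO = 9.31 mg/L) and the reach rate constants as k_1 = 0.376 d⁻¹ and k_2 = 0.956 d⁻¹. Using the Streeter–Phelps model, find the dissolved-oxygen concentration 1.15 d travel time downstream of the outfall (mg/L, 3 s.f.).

Mixed DO = (27.3×7.64 + 5.32×3.42)/(27.3+5.32) = 226.8/32.62 = 6.952 mg/L.
Mixed L₀ = (27.3×1.92 + 5.32×82.8)/(32.62) = 492.9/32.62 = 15.11 mg/L.
Initial deficit D₀ = C_s − DO₀ = 9.31 − 6.952 = 2.358 mg/L.
D(1.15) = [0.376×15.11/(0.956−0.376)](e^(−0.376×1.15) − e^(−0.956×1.15)) + 2.358 e^(−0.956×1.15)
= 9.796 × (0.6489 − 0.3331) + 2.358 × 0.3331 = 3.880 mg/L.
DO = 9.31 − 3.880 = 5.430 mg/L.

DO ≈ 5.43 mg/L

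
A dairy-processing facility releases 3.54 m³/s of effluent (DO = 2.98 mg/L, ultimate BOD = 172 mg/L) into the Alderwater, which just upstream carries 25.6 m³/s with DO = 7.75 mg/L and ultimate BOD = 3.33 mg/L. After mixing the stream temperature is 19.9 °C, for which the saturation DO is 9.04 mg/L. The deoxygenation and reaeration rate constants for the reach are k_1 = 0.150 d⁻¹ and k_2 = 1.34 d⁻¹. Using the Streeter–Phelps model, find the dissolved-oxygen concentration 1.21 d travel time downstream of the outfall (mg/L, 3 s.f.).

DO ≈ 6.76 mg/L

Mixed DO = (25.6×7.75 + 3.54×2.98)/(25.6+3.54) = 208.9/29.14 = 7.171 mg/L.
Mixed L₀ = (25.6×3.33 + 3.54×172)/(29.14) = 694.1/29.14 = 23.82 mg/L.
Initial deficit D₀ = C_s − DO₀ = 9.04 − 7.171 = 1.869 mg/L.
D(1.21) = [0.150×23.82/(1.34−0.150)](e^(−0.150×1.21) − e^(−1.34×1.21)) + 1.869 e^(−1.34×1.21)
= 3.003 × (0.8340 − 0.1976) + 1.869 × 0.1976 = 2.280 mg/L.
DO = 9.04 − 2.280 = 6.760 mg/L.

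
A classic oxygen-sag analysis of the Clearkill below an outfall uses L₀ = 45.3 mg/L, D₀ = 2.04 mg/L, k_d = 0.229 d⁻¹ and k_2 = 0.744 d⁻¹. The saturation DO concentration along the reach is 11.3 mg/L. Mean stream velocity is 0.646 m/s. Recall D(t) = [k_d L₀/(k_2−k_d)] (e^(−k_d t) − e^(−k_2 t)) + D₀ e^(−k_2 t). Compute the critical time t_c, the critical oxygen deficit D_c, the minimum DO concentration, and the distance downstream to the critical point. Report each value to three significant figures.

t_c ≈ 2.08 d; D_c ≈ 8.66 mg/L; min DO ≈ 2.64 mg/L; x_c ≈ 116 km

t_c = [1/(k_2−k_d)] ln[(k_2/k_d)(1 − D₀(k_2−k_d)/(k_d L₀))]
= [1/(0.744−0.229)] ln[(0.744/0.229)(1 − 2.04×0.5150/(0.229×45.3))]
= (1/0.5150) ln[3.249 × 0.8987] = 1.942 × ln(2.920) = 1.942 × 1.072 = 2.081 d.
L(t_c) = L₀ e^(−k_d t_c) = 45.3 × 0.6210 = 28.13 mg/L, and at the critical point k_2 D_c = k_d L, so D_c = (0.229/0.744) × 28.13 = 8.658 mg/L.
Minimum DO = C_s − D_c = 11.3 − 8.658 = 2.642 mg/L.
x_c = v t_c = 0.646 m/s × 2.081 d × 86400 s/d = 116100 m ≈ 116 km.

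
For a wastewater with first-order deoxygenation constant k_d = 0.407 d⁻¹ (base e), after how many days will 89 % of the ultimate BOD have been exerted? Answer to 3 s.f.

t ≈ 5.42 d

y/L₀ = 1 − e^(−k_d t) = 0.89 ⇒ e^(−k_d t) = 0.110
t = −ln(0.110) / 0.407 = 2.207 / 0.407 = 5.423 d.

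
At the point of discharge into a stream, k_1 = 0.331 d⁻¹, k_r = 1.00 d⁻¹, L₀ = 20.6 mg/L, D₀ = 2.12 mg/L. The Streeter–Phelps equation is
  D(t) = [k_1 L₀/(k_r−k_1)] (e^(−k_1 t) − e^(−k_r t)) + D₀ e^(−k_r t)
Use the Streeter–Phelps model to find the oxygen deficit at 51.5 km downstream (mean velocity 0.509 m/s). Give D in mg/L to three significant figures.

D ≈ 4.41 mg/L

Travel time t = x/v = 51.5 km / (0.509 m/s) = 51500 m / 0.509 m/s = 101200 s = 1.171 d.
k_1 L₀/(k_r−k_1) = 0.331×20.6/(1.00−0.331) = 6.819/0.6690 = 10.19 mg/L.
e^(−k_1 t) = e^(−0.331×1.171) = 0.6787; e^(−k_r t) = e^(−1.00×1.171) = 0.3100.
D = 10.19 × (0.6787 − 0.3100) + 2.12 × 0.3100 = 3.757 + 0.6573 = 4.414 mg/L.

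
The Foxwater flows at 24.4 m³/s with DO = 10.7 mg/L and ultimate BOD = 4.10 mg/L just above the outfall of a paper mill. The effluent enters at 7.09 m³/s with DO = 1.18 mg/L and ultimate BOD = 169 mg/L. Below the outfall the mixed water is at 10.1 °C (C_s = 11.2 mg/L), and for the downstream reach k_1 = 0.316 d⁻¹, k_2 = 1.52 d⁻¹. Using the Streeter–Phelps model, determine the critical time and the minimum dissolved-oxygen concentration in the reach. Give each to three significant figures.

t_c ≈ 1.07 d; minimum DO ≈ 5.09 mg/L

Mixed DO = (24.4×10.7 + 7.09×1.18)/(24.4+7.09) = 269.4/31.49 = 8.557 mg/L.
Mixed L₀ = (24.4×4.10 + 7.09×169)/(31.49) = 1298/31.49 = 41.23 mg/L.
Initial deficit D₀ = C_s − DO₀ = 11.2 − 8.557 = 2.643 mg/L.
t_c = (1/1.204) ln[(1.52/0.316)(1 − 2.643×1.204/(0.316×41.23))] = 0.8306 × ln(3.635) = 1.072 d.
D_c = (0.316/1.52) × 41.23 × e^(−0.316×1.072) = 0.2079 × 41.23 × 0.7127 = 6.108 mg/L.
Minimum DO = 11.2 − 6.108 = 5.092 mg/L.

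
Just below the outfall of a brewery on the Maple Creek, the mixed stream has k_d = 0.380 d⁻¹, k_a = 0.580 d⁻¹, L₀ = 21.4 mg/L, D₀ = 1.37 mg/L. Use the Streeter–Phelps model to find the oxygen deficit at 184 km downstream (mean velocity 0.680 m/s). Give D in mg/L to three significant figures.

Travel time t = x/v = 184 km / (0.680 m/s) = 184000 m / 0.680 m/s = 270600 s = 3.132 d.
k_d L₀/(k_a−k_d) = 0.380×21.4/(0.580−0.380) = 8.132/0.2000 = 40.66 mg/L.
e^(−k_d t) = e^(−0.380×3.132) = 0.3042; e^(−k_a t) = e^(−0.580×3.132) = 0.1626.
D = 40.66 × (0.3042 − 0.1626) + 1.37 × 0.1626 = 5.757 + 0.2228 = 5.980 mg/L.

D ≈ 5.98 mg/L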